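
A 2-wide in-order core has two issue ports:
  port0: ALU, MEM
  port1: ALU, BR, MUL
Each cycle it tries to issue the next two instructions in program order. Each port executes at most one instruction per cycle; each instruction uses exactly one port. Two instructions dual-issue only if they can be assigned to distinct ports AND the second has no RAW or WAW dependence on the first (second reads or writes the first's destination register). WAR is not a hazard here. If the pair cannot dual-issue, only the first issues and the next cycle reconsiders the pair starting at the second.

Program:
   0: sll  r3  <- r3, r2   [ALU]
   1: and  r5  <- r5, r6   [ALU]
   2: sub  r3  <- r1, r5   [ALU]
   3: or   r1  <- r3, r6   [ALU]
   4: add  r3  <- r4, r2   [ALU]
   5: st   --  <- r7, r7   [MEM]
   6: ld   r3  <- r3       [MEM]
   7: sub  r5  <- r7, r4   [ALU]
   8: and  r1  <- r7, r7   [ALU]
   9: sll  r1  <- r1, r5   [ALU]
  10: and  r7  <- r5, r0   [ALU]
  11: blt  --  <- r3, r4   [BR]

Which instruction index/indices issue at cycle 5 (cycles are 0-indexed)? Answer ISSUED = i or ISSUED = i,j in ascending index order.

[0] i0+i1  sll/and  -- pair
[1] i2  sub  -- RAW r3
[2] i3+i4  or/add  -- pair
[3] i5  st  -- no-port MEM/MEM
[4] i6+i7  ld/sub  -- pair
[5] i8  and  -- RAW+WAW r1
[6] i9+i10  sll/and  -- pair
[7] i11  blt  -- tail

ISSUED = 8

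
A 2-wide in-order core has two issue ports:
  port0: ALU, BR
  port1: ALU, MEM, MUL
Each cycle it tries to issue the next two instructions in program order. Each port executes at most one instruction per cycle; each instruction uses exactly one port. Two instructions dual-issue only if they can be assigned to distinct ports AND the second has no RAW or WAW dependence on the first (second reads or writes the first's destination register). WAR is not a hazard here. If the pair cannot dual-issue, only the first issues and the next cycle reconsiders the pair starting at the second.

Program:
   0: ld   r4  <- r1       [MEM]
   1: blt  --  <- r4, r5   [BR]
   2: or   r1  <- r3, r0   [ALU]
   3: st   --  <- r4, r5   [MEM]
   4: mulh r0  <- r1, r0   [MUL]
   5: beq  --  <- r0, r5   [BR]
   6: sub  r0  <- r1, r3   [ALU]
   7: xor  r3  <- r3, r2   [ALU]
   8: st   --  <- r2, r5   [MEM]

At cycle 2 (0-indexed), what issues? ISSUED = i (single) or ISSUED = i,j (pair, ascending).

ISSUED = 3

0. ld @i0  | RAW r4
1. blt+or @i1,i2  | dual
2. st @i3  | no-port MEM/MUL
3. mulh @i4  | RAW r0
4. beq+sub @i5,i6  | dual
5. xor+st @i7,i8  | dual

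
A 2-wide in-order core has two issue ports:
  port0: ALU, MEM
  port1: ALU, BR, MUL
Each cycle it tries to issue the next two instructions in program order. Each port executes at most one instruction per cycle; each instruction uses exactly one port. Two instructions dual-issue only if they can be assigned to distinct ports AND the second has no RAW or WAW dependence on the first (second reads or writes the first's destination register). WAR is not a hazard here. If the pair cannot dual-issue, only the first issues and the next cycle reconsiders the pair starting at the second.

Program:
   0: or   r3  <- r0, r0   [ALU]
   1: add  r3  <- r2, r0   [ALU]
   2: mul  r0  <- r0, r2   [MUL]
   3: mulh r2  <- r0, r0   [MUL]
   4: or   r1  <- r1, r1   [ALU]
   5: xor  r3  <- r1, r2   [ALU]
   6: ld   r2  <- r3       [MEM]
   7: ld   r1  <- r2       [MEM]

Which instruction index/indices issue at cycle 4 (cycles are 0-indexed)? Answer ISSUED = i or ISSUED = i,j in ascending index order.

ISSUED = 6

c0: i0 or  WAW r3
c1: i1/i2 add;mul  pair
c2: i3/i4 mulh;or  pair
c3: i5 xor  RAW r3
c4: i6 ld  no-port MEM/MEM
c5: i7 ld  tail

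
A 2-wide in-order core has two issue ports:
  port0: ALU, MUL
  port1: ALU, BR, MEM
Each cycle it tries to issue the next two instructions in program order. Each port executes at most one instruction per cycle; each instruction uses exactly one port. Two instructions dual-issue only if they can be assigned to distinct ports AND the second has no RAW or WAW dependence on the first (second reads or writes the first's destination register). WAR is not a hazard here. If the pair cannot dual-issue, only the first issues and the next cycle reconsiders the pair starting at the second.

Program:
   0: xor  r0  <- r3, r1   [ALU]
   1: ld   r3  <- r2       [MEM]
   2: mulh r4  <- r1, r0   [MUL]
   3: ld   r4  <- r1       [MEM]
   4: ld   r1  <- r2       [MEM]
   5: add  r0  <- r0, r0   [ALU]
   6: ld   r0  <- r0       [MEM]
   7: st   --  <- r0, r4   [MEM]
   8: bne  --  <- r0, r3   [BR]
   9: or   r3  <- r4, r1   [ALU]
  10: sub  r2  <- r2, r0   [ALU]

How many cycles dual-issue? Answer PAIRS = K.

#0 head=0: xor.ALU ld.MEM i0,i1 dual
#1 head=2: mulh.MUL i2 WAW r4
#2 head=3: ld.MEM i3 no-port MEM/MEM
#3 head=4: ld.MEM add.ALU i4,i5 dual
#4 head=6: ld.MEM i6 no-port MEM/MEM
#5 head=7: st.MEM i7 no-port MEM/BR
#6 head=8: bne.BR or.ALU i8,i9 dual
#7 head=10: sub.ALU i10 tail

PAIRS = 3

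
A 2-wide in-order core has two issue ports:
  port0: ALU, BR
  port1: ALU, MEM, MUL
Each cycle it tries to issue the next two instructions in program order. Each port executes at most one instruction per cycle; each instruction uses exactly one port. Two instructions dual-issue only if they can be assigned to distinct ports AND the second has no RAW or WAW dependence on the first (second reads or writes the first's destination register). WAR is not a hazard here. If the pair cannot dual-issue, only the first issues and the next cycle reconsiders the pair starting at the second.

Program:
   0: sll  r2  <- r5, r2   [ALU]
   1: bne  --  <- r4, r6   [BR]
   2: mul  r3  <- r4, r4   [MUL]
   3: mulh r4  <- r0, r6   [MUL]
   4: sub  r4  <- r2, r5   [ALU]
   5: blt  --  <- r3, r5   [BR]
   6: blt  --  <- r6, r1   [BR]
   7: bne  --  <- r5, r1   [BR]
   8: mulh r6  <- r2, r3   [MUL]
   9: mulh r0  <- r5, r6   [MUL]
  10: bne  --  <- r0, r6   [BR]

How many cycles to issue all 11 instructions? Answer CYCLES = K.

CYCLES = 8

[0] i0/i1  sll bne  -- 2-wide
[1] i2  mul  -- no-port MUL/MUL
[2] i3  mulh  -- WAW r4
[3] i4/i5  sub blt  -- 2-wide
[4] i6  blt  -- no-port BR/BR
[5] i7/i8  bne mulh  -- 2-wide
[6] i9  mulh  -- RAW r0
[7] i10  bne  -- tail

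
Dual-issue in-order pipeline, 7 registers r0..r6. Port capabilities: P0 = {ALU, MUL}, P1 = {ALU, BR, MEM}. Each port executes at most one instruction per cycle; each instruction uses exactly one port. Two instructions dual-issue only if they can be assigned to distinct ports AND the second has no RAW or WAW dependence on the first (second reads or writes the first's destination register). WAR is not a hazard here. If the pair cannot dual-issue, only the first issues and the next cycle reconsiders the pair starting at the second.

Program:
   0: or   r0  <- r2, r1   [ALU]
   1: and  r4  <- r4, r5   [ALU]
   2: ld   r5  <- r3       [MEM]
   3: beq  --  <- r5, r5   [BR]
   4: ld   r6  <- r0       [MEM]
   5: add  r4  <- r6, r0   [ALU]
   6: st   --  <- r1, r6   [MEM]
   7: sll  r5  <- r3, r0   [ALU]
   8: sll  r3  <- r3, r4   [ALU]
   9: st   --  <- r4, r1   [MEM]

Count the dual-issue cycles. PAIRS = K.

t=0 i0+i1:or;and ; dual
t=1 i2:ld ; no-port MEM/BR
t=2 i3:beq ; no-port BR/MEM
t=3 i4:ld ; RAW r6
t=4 i5+i6:add;st ; dual
t=5 i7+i8:sll;sll ; dual
t=6 i9:st ; tail

PAIRS = 3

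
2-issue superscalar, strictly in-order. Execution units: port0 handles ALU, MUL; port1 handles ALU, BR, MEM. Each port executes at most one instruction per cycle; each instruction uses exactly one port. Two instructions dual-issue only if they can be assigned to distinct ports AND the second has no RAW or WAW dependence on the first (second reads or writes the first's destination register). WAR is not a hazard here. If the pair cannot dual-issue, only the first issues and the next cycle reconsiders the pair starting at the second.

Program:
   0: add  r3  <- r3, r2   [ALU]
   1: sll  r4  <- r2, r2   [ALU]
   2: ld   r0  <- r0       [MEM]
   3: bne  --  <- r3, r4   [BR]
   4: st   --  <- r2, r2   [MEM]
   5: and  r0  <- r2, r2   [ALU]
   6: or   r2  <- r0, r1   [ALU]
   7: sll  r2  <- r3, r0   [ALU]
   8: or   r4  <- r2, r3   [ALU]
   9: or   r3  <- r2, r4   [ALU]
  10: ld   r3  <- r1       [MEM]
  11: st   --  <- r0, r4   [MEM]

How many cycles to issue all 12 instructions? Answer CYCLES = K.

[0] i0,i1  add.ALU sll.ALU  -- 2-wide
[1] i2  ld.MEM  -- no-port MEM/BR
[2] i3  bne.BR  -- no-port BR/MEM
[3] i4,i5  st.MEM and.ALU  -- 2-wide
[4] i6  or.ALU  -- WAW r2
[5] i7  sll.ALU  -- RAW r2
[6] i8  or.ALU  -- RAW r4
[7] i9  or.ALU  -- WAW r3
[8] i10  ld.MEM  -- no-port MEM/MEM
[9] i11  st.MEM  -- tail

CYCLES = 10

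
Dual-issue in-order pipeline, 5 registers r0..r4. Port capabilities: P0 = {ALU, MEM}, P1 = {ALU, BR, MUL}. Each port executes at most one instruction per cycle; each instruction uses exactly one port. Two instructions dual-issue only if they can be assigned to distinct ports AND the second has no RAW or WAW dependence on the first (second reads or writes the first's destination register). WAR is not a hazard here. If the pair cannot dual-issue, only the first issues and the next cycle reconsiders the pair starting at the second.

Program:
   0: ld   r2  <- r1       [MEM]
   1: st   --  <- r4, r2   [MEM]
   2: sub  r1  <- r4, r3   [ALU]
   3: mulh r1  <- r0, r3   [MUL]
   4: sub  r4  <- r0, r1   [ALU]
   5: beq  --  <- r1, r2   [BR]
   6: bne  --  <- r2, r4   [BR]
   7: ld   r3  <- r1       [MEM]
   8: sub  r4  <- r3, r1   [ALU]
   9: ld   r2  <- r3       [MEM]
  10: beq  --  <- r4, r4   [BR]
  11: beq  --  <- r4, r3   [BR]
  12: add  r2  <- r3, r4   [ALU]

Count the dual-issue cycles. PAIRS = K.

  cy0 -> i0 (ld.MEM) no-port MEM/MEM
  cy1 -> i1/i2 (st.MEM sub.ALU) dual
  cy2 -> i3 (mulh.MUL) RAW r1
  cy3 -> i4/i5 (sub.ALU beq.BR) dual
  cy4 -> i6/i7 (bne.BR ld.MEM) dual
  cy5 -> i8/i9 (sub.ALU ld.MEM) dual
  cy6 -> i10 (beq.BR) no-port BR/BR
  cy7 -> i11/i12 (beq.BR add.ALU) dual

PAIRS = 5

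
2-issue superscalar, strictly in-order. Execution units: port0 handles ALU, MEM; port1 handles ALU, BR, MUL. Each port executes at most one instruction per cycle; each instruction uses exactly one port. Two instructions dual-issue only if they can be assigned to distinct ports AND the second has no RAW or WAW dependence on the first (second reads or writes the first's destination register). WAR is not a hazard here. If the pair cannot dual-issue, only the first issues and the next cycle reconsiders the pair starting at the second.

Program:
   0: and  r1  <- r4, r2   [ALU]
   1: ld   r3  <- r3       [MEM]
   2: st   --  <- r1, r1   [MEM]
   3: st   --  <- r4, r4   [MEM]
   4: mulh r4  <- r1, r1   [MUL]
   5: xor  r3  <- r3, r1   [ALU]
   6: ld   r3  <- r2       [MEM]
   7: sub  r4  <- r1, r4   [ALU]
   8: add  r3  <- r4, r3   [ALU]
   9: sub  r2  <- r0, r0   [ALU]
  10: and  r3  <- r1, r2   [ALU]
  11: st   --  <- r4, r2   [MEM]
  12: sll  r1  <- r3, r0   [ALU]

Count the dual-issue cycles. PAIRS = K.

PAIRS = 5

c0: i0&i1 and.ALU ld.MEM  pair
c1: i2 st.MEM  no-port MEM/MEM
c2: i3&i4 st.MEM mulh.MUL  pair
c3: i5 xor.ALU  WAW r3
c4: i6&i7 ld.MEM sub.ALU  pair
c5: i8&i9 add.ALU sub.ALU  pair
c6: i10&i11 and.ALU st.MEM  pair
c7: i12 sll.ALU  tail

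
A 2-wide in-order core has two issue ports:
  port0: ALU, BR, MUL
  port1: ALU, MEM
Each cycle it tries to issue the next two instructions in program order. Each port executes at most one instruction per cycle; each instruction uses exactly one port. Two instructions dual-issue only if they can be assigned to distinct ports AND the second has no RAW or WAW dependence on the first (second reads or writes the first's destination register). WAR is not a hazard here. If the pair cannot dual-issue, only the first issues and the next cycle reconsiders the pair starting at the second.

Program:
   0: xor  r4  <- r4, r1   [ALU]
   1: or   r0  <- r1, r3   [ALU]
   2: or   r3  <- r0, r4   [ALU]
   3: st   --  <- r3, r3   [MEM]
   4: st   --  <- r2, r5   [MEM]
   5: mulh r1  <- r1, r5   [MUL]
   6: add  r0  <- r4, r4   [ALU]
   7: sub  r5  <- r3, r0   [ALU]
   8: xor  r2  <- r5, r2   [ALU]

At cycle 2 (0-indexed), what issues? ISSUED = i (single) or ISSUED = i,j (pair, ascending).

ISSUED = 3

0. xor+or @i0+i1  | pair
1. or @i2  | RAW r3
2. st @i3  | no-port MEM/MEM
3. st+mulh @i4+i5  | pair
4. add @i6  | RAW r0
5. sub @i7  | RAW r5
6. xor @i8  | tail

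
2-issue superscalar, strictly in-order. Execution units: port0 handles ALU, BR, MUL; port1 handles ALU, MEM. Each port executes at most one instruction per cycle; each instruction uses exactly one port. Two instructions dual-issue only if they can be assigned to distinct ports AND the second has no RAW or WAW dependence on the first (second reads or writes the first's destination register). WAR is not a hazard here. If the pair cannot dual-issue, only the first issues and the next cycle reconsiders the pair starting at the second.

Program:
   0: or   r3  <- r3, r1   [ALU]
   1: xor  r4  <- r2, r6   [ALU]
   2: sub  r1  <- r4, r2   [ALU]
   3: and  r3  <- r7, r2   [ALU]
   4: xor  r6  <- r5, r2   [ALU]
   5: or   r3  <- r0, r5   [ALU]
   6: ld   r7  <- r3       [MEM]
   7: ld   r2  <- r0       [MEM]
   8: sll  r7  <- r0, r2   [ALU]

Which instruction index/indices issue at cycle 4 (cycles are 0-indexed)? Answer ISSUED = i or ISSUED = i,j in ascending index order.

c0: i0+i1 or.ALU+xor.ALU  dual
c1: i2+i3 sub.ALU+and.ALU  dual
c2: i4+i5 xor.ALU+or.ALU  dual
c3: i6 ld.MEM  no-port MEM/MEM
c4: i7 ld.MEM  RAW r2
c5: i8 sll.ALU  tail

ISSUED = 7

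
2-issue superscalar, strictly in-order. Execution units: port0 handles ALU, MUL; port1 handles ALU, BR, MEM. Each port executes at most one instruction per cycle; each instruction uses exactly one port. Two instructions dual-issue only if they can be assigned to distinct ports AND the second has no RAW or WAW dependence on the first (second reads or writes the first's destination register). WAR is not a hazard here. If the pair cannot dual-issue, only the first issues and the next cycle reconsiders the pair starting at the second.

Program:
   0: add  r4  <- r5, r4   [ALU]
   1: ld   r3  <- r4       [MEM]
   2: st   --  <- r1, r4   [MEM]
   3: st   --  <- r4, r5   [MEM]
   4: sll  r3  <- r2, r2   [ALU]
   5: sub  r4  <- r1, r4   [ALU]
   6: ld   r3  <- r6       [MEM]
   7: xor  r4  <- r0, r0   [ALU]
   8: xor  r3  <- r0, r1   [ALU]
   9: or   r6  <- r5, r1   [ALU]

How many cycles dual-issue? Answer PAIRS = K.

PAIRS = 3

0. add @i0  | RAW r4
1. ld @i1  | no-port MEM/MEM
2. st @i2  | no-port MEM/MEM
3. st sll @i3&i4  | pair
4. sub ld @i5&i6  | pair
5. xor xor @i7&i8  | pair
6. or @i9  | tail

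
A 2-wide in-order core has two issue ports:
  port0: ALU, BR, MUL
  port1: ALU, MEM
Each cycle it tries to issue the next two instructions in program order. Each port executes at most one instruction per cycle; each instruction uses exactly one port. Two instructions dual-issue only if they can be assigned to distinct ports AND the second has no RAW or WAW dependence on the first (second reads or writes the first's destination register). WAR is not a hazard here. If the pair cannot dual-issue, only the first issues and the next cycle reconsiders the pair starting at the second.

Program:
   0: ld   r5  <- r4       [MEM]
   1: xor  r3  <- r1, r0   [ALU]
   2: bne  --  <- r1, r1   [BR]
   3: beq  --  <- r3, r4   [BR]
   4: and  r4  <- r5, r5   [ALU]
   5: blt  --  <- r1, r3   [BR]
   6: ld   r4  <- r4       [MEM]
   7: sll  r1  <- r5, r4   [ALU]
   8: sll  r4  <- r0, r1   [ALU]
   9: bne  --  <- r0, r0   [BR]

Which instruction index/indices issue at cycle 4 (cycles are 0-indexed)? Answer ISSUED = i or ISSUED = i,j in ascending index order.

c0: i0&i1 ld;xor  2-wide
c1: i2 bne  no-port BR/BR
c2: i3&i4 beq;and  2-wide
c3: i5&i6 blt;ld  2-wide
c4: i7 sll  RAW r1
c5: i8&i9 sll;bne  2-wide

ISSUED = 7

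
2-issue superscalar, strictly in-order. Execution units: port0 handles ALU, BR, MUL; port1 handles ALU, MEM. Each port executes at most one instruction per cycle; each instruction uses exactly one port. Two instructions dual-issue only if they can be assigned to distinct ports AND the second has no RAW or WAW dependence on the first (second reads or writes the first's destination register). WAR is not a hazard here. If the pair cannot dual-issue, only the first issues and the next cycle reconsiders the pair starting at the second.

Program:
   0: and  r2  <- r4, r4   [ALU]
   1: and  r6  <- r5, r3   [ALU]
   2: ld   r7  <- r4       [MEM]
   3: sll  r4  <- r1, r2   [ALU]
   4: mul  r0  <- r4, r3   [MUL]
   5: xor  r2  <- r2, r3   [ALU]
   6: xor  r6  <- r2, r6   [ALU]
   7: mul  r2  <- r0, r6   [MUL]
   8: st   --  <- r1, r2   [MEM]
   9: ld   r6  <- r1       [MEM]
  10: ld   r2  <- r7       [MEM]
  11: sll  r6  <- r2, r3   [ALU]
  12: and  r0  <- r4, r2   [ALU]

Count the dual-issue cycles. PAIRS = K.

PAIRS = 4

  cy0 -> i0/i1 (and and) 2-wide
  cy1 -> i2/i3 (ld sll) 2-wide
  cy2 -> i4/i5 (mul xor) 2-wide
  cy3 -> i6 (xor) RAW r6
  cy4 -> i7 (mul) RAW r2
  cy5 -> i8 (st) no-port MEM/MEM
  cy6 -> i9 (ld) no-port MEM/MEM
  cy7 -> i10 (ld) RAW r2
  cy8 -> i11/i12 (sll and) 2-wide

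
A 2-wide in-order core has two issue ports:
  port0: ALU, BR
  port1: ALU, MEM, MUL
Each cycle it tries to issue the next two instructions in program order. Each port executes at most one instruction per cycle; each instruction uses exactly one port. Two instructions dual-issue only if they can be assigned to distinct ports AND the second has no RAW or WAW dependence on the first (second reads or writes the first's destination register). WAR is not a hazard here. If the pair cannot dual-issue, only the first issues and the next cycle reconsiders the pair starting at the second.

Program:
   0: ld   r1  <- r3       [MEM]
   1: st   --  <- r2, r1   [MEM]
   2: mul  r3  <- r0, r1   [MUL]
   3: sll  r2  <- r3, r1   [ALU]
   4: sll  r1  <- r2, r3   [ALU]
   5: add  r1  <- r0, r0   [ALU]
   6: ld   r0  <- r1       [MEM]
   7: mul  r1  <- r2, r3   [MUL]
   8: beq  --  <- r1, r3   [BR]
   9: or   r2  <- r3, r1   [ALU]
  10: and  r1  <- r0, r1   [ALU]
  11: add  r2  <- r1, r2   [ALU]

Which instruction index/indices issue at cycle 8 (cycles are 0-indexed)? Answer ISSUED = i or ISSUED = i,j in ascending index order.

ISSUED = 8,9

#0 head=0: ld.MEM i0 no-port MEM/MEM
#1 head=1: st.MEM i1 no-port MEM/MUL
#2 head=2: mul.MUL i2 RAW r3
#3 head=3: sll.ALU i3 RAW r2
#4 head=4: sll.ALU i4 WAW r1
#5 head=5: add.ALU i5 RAW r1
#6 head=6: ld.MEM i6 no-port MEM/MUL
#7 head=7: mul.MUL i7 RAW r1
#8 head=8: beq.BR/or.ALU i8,i9 2-wide
#9 head=10: and.ALU i10 RAW r1
#10 head=11: add.ALU i11 tail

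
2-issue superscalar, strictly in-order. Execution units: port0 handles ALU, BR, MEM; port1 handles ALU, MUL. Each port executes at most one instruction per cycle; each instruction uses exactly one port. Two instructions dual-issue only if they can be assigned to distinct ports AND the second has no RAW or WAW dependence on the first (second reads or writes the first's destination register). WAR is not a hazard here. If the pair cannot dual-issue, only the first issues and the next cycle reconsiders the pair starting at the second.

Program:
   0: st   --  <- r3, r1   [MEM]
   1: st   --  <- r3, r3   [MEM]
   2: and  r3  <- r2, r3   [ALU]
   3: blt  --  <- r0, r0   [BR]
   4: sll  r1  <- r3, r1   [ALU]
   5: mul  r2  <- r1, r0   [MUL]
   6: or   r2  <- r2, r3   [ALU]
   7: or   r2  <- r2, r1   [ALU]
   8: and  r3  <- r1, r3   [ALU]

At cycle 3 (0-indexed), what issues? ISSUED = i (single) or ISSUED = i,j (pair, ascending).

ISSUED = 5

[0] i0  st.MEM  -- no-port MEM/MEM
[1] i1,i2  st.MEM and.ALU  -- 2-wide
[2] i3,i4  blt.BR sll.ALU  -- 2-wide
[3] i5  mul.MUL  -- RAW+WAW r2
[4] i6  or.ALU  -- RAW+WAW r2
[5] i7,i8  or.ALU and.ALU  -- 2-wide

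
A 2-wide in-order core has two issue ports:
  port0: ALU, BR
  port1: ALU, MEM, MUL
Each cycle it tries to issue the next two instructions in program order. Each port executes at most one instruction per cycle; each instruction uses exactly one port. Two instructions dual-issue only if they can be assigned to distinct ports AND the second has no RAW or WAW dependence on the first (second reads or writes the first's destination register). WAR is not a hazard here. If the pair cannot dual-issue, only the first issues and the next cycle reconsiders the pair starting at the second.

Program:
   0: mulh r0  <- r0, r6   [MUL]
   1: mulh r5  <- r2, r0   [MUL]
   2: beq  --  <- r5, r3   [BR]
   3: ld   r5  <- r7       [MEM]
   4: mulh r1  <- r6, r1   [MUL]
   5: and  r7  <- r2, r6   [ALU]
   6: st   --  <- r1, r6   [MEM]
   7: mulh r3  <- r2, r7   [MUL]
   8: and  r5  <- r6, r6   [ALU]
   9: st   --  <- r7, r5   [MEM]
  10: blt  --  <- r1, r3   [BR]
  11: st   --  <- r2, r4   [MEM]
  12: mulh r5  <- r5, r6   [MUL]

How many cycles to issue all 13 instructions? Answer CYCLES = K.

CYCLES = 9

#0 head=0: mulh.MUL i0 no-port MUL/MUL
#1 head=1: mulh.MUL i1 RAW r5
#2 head=2: beq.BR+ld.MEM i2,i3 pair
#3 head=4: mulh.MUL+and.ALU i4,i5 pair
#4 head=6: st.MEM i6 no-port MEM/MUL
#5 head=7: mulh.MUL+and.ALU i7,i8 pair
#6 head=9: st.MEM+blt.BR i9,i10 pair
#7 head=11: st.MEM i11 no-port MEM/MUL
#8 head=12: mulh.MUL i12 tail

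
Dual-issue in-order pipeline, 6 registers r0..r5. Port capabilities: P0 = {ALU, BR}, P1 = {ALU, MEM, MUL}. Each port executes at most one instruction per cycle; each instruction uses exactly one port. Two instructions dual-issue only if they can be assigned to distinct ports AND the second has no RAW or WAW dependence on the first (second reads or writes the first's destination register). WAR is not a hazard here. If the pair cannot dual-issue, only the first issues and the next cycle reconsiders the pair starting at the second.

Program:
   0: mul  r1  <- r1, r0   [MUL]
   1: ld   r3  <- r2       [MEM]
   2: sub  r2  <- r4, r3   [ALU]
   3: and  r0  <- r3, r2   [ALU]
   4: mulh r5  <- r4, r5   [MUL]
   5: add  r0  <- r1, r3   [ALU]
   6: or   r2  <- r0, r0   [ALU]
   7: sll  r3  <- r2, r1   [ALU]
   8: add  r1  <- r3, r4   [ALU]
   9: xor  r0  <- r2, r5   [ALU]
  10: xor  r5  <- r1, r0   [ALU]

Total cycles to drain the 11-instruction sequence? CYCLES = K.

CYCLES = 9

  cy0 -> i0 (mul) no-port MUL/MEM
  cy1 -> i1 (ld) RAW r3
  cy2 -> i2 (sub) RAW r2
  cy3 -> i3+i4 (and mulh) dual
  cy4 -> i5 (add) RAW r0
  cy5 -> i6 (or) RAW r2
  cy6 -> i7 (sll) RAW r3
  cy7 -> i8+i9 (add xor) dual
  cy8 -> i10 (xor) tail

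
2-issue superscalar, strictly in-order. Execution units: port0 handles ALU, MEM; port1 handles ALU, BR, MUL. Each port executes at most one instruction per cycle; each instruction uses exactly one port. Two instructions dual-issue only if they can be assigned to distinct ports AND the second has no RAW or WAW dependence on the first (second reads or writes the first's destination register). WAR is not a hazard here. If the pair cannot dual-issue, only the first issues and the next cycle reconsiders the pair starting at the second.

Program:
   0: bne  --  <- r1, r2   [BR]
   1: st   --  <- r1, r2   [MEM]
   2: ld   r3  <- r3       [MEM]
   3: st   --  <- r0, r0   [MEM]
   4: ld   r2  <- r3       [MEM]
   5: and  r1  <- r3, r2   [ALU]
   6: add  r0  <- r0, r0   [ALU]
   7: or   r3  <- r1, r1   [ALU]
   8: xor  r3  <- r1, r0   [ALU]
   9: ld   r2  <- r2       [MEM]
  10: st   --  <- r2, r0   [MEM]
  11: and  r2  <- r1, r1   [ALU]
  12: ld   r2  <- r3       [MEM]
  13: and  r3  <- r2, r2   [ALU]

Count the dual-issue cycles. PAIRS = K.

c0: i0,i1 bne+st  2-wide
c1: i2 ld  no-port MEM/MEM
c2: i3 st  no-port MEM/MEM
c3: i4 ld  RAW r2
c4: i5,i6 and+add  2-wide
c5: i7 or  WAW r3
c6: i8,i9 xor+ld  2-wide
c7: i10,i11 st+and  2-wide
c8: i12 ld  RAW r2
c9: i13 and  tail

PAIRS = 4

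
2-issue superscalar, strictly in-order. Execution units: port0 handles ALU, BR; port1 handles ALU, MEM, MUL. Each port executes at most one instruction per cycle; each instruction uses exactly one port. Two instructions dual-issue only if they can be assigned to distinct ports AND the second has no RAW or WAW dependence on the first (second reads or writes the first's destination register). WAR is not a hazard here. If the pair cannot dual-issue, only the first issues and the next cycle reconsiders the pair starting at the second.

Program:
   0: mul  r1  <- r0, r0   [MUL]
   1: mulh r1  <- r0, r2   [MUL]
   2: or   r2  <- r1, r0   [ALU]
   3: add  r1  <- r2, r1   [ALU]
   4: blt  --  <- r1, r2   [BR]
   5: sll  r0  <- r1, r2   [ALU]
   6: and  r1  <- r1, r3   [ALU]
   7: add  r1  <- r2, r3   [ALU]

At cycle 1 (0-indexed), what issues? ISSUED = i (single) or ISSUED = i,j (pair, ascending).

ISSUED = 1

c0: i0 mul  no-port MUL/MUL
c1: i1 mulh  RAW r1
c2: i2 or  RAW r2
c3: i3 add  RAW r1
c4: i4+i5 blt;sll  dual
c5: i6 and  WAW r1
c6: i7 add  tail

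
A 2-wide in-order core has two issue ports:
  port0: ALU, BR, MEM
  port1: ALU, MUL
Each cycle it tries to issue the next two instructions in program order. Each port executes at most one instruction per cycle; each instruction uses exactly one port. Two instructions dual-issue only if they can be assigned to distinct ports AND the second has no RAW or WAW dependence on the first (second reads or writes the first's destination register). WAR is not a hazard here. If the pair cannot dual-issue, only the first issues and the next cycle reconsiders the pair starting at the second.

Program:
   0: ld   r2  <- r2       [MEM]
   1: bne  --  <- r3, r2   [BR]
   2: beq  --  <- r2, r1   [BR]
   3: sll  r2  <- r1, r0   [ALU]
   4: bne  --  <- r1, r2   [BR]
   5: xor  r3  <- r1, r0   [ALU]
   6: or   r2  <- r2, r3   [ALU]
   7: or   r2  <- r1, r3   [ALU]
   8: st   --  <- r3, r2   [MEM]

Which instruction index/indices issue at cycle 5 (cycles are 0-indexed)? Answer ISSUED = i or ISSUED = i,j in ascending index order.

ISSUED = 7

#0 head=0: ld.MEM i0 no-port MEM/BR
#1 head=1: bne.BR i1 no-port BR/BR
#2 head=2: beq.BR sll.ALU i2&i3 2-wide
#3 head=4: bne.BR xor.ALU i4&i5 2-wide
#4 head=6: or.ALU i6 WAW r2
#5 head=7: or.ALU i7 RAW r2
#6 head=8: st.MEM i8 tail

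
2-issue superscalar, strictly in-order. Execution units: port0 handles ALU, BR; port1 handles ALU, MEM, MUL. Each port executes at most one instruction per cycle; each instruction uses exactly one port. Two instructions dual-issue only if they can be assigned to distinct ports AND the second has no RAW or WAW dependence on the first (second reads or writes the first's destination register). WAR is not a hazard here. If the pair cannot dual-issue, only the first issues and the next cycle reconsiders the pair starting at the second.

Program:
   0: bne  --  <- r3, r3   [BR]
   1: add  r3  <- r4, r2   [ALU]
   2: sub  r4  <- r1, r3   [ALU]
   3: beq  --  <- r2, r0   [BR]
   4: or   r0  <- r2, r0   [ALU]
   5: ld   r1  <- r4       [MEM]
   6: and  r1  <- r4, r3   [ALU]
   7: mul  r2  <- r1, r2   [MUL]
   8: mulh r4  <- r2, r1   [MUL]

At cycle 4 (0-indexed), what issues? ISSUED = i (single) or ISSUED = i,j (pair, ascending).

#0 head=0: bne.BR/add.ALU i0,i1 pair
#1 head=2: sub.ALU/beq.BR i2,i3 pair
#2 head=4: or.ALU/ld.MEM i4,i5 pair
#3 head=6: and.ALU i6 RAW r1
#4 head=7: mul.MUL i7 no-port MUL/MUL
#5 head=8: mulh.MUL i8 tail

ISSUED = 7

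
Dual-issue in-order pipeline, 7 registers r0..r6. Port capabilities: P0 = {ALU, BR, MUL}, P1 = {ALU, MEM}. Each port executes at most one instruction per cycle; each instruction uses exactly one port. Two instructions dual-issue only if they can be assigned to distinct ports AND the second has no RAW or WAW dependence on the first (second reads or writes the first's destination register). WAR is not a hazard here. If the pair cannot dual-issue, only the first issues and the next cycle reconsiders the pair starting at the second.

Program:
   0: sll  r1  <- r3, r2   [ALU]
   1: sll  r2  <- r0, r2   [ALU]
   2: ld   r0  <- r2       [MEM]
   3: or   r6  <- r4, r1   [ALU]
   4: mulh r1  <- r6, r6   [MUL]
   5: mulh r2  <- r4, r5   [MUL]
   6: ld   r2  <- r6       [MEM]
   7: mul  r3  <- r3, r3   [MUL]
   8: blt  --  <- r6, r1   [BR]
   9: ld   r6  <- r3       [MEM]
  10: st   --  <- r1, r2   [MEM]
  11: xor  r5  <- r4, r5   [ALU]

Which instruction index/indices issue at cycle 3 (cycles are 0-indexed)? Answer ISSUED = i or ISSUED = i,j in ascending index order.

c0: i0,i1 sll.ALU sll.ALU  pair
c1: i2,i3 ld.MEM or.ALU  pair
c2: i4 mulh.MUL  no-port MUL/MUL
c3: i5 mulh.MUL  WAW r2
c4: i6,i7 ld.MEM mul.MUL  pair
c5: i8,i9 blt.BR ld.MEM  pair
c6: i10,i11 st.MEM xor.ALU  pair

ISSUED = 5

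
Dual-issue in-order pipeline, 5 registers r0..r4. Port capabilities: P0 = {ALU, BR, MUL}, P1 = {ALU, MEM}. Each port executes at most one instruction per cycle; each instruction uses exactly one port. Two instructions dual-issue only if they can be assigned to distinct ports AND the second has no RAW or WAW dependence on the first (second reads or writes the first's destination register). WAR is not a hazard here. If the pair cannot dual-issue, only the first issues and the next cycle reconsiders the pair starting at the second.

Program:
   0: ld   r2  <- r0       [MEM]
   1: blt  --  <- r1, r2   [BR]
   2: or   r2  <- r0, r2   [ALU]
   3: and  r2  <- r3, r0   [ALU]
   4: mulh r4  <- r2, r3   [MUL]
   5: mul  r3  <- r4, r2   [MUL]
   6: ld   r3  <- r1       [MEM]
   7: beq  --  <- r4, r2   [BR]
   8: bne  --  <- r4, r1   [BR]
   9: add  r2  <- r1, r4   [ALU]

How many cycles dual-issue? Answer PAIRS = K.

[0] i0  ld.MEM  -- RAW r2
[1] i1/i2  blt.BR;or.ALU  -- dual
[2] i3  and.ALU  -- RAW r2
[3] i4  mulh.MUL  -- no-port MUL/MUL
[4] i5  mul.MUL  -- WAW r3
[5] i6/i7  ld.MEM;beq.BR  -- dual
[6] i8/i9  bne.BR;add.ALU  -- dual

PAIRS = 3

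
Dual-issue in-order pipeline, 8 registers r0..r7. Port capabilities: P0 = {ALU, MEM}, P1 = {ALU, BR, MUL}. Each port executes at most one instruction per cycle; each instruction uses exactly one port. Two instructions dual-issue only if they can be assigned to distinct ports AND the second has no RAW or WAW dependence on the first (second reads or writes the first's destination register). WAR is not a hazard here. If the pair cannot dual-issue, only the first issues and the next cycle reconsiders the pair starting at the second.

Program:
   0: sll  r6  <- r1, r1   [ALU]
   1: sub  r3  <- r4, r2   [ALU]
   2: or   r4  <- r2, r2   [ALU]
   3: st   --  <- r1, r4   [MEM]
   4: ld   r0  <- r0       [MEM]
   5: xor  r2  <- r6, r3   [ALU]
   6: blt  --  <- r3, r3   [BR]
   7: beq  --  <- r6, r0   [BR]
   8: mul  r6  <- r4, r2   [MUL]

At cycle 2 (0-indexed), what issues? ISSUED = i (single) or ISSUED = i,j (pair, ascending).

#0 head=0: sll sub i0/i1 2-wide
#1 head=2: or i2 RAW r4
#2 head=3: st i3 no-port MEM/MEM
#3 head=4: ld xor i4/i5 2-wide
#4 head=6: blt i6 no-port BR/BR
#5 head=7: beq i7 no-port BR/MUL
#6 head=8: mul i8 tail

ISSUED = 3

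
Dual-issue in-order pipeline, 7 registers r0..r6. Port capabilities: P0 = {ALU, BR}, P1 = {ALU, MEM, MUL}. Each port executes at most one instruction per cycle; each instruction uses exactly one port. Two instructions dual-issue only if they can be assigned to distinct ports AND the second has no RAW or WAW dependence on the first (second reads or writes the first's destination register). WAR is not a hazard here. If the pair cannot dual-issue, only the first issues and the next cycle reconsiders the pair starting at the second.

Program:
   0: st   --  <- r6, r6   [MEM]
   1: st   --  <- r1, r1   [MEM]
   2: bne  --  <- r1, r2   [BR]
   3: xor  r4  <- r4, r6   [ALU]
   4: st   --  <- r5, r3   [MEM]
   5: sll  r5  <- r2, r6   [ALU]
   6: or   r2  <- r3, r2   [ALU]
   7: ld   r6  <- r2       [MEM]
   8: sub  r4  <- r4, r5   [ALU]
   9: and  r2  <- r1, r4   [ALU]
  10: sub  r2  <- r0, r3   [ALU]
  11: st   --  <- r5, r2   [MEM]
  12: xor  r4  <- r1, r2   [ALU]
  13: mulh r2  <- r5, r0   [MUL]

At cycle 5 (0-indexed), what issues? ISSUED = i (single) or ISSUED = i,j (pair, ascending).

t=0 i0:st.MEM ; no-port MEM/MEM
t=1 i1&i2:st.MEM;bne.BR ; pair
t=2 i3&i4:xor.ALU;st.MEM ; pair
t=3 i5&i6:sll.ALU;or.ALU ; pair
t=4 i7&i8:ld.MEM;sub.ALU ; pair
t=5 i9:and.ALU ; WAW r2
t=6 i10:sub.ALU ; RAW r2
t=7 i11&i12:st.MEM;xor.ALU ; pair
t=8 i13:mulh.MUL ; tail

ISSUED = 9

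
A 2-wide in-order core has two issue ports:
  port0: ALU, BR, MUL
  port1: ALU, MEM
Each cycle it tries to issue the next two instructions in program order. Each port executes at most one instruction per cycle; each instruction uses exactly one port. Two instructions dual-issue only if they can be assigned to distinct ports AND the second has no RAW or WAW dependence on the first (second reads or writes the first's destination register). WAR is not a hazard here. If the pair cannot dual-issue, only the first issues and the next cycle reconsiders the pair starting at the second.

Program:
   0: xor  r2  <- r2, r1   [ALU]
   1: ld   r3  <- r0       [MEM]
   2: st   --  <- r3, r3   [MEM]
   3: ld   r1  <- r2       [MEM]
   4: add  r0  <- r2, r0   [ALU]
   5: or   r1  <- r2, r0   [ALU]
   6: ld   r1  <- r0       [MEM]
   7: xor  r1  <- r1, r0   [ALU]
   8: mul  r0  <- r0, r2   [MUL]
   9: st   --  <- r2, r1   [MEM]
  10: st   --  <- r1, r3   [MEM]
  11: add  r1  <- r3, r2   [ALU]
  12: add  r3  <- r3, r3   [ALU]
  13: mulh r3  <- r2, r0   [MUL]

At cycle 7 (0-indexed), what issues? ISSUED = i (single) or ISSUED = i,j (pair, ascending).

  cy0 -> i0&i1 (xor.ALU/ld.MEM) dual
  cy1 -> i2 (st.MEM) no-port MEM/MEM
  cy2 -> i3&i4 (ld.MEM/add.ALU) dual
  cy3 -> i5 (or.ALU) WAW r1
  cy4 -> i6 (ld.MEM) RAW+WAW r1
  cy5 -> i7&i8 (xor.ALU/mul.MUL) dual
  cy6 -> i9 (st.MEM) no-port MEM/MEM
  cy7 -> i10&i11 (st.MEM/add.ALU) dual
  cy8 -> i12 (add.ALU) WAW r3
  cy9 -> i13 (mulh.MUL) tail

ISSUED = 10,11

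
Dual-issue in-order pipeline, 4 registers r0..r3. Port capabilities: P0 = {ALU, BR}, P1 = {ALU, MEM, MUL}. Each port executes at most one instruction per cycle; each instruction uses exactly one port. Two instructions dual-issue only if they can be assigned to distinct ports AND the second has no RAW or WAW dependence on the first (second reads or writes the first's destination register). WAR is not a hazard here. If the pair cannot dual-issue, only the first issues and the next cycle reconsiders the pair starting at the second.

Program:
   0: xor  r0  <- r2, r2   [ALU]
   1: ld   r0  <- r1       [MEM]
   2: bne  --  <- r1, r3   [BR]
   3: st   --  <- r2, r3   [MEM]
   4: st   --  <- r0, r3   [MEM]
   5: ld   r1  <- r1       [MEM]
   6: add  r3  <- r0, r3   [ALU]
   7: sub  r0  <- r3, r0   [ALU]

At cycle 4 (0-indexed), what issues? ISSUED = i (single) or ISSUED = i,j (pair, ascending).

ISSUED = 5,6

#0 head=0: xor.ALU i0 WAW r0
#1 head=1: ld.MEM+bne.BR i1+i2 pair
#2 head=3: st.MEM i3 no-port MEM/MEM
#3 head=4: st.MEM i4 no-port MEM/MEM
#4 head=5: ld.MEM+add.ALU i5+i6 pair
#5 head=7: sub.ALU i7 tail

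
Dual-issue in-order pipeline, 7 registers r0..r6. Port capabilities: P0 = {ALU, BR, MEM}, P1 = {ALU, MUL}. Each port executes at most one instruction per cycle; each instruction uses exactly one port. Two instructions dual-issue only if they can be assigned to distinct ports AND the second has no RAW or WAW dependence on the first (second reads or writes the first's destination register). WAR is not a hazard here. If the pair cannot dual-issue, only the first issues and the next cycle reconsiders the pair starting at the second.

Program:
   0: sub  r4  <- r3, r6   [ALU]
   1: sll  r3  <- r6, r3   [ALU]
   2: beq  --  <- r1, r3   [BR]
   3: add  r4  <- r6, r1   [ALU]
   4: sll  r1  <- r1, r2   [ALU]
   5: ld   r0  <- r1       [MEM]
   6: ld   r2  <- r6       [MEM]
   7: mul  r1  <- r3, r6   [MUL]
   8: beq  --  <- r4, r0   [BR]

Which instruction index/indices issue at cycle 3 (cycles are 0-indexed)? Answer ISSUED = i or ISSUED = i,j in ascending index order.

[0] i0+i1  sub.ALU sll.ALU  -- 2-wide
[1] i2+i3  beq.BR add.ALU  -- 2-wide
[2] i4  sll.ALU  -- RAW r1
[3] i5  ld.MEM  -- no-port MEM/MEM
[4] i6+i7  ld.MEM mul.MUL  -- 2-wide
[5] i8  beq.BR  -- tail

ISSUED = 5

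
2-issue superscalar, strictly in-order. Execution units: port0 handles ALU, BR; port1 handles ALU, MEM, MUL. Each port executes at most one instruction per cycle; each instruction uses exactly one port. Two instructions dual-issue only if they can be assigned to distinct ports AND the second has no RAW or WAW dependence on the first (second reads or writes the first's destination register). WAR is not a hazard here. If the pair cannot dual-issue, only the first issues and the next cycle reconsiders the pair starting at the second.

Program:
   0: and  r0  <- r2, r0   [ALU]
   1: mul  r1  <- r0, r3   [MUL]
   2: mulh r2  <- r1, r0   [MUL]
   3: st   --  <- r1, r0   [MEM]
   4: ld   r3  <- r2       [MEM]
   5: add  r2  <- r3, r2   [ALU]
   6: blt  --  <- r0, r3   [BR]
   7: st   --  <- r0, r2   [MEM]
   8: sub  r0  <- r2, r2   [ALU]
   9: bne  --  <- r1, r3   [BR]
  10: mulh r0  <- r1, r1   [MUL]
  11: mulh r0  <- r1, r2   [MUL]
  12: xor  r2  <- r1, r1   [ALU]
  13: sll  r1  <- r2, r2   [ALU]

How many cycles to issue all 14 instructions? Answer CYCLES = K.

CYCLES = 10

c0: i0 and.ALU  RAW r0
c1: i1 mul.MUL  no-port MUL/MUL
c2: i2 mulh.MUL  no-port MUL/MEM
c3: i3 st.MEM  no-port MEM/MEM
c4: i4 ld.MEM  RAW r3
c5: i5+i6 add.ALU/blt.BR  dual
c6: i7+i8 st.MEM/sub.ALU  dual
c7: i9+i10 bne.BR/mulh.MUL  dual
c8: i11+i12 mulh.MUL/xor.ALU  dual
c9: i13 sll.ALU  tail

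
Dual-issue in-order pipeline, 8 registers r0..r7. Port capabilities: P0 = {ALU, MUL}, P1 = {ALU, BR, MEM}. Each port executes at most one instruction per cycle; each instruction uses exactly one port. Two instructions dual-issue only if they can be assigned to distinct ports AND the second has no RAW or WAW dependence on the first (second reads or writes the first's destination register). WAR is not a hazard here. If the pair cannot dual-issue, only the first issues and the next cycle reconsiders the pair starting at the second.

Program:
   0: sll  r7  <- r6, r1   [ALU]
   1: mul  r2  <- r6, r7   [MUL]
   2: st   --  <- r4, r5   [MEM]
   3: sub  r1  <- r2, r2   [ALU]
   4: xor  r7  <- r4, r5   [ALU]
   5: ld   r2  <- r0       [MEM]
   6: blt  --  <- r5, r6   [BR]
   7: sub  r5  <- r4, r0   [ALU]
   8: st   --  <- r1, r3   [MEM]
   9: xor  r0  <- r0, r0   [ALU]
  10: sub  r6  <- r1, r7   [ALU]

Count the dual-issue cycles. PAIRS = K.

c0: i0 sll  RAW r7
c1: i1/i2 mul/st  pair
c2: i3/i4 sub/xor  pair
c3: i5 ld  no-port MEM/BR
c4: i6/i7 blt/sub  pair
c5: i8/i9 st/xor  pair
c6: i10 sub  tail

PAIRS = 4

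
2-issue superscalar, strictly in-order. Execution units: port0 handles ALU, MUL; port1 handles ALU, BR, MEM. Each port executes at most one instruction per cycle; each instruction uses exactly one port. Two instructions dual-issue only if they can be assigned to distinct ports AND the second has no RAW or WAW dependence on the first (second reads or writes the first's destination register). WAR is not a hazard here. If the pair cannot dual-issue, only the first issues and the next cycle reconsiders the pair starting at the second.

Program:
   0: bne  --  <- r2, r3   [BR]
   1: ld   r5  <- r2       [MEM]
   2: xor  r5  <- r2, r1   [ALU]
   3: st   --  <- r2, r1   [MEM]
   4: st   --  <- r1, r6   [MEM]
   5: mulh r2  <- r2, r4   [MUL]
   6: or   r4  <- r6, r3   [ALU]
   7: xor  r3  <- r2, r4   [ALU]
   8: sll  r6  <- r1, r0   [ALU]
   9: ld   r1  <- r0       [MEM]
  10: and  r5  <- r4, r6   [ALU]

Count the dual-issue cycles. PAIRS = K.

PAIRS = 4

[0] i0  bne  -- no-port BR/MEM
[1] i1  ld  -- WAW r5
[2] i2+i3  xor+st  -- 2-wide
[3] i4+i5  st+mulh  -- 2-wide
[4] i6  or  -- RAW r4
[5] i7+i8  xor+sll  -- 2-wide
[6] i9+i10  ld+and  -- 2-wide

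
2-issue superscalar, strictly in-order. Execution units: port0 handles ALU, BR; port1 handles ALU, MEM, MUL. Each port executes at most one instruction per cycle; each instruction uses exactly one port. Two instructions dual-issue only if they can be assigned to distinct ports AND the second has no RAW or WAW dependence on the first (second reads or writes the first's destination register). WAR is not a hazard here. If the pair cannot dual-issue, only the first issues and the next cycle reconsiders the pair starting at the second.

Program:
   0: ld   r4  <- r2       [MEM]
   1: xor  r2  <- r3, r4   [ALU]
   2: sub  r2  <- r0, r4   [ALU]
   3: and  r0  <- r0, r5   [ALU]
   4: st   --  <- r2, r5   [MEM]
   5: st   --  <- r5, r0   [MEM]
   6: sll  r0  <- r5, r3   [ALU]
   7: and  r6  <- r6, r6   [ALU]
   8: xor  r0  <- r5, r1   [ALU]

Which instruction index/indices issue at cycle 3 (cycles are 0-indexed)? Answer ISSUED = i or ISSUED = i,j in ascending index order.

t=0 i0:ld.MEM ; RAW r4
t=1 i1:xor.ALU ; WAW r2
t=2 i2+i3:sub.ALU and.ALU ; dual
t=3 i4:st.MEM ; no-port MEM/MEM
t=4 i5+i6:st.MEM sll.ALU ; dual
t=5 i7+i8:and.ALU xor.ALU ; dual

ISSUED = 4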